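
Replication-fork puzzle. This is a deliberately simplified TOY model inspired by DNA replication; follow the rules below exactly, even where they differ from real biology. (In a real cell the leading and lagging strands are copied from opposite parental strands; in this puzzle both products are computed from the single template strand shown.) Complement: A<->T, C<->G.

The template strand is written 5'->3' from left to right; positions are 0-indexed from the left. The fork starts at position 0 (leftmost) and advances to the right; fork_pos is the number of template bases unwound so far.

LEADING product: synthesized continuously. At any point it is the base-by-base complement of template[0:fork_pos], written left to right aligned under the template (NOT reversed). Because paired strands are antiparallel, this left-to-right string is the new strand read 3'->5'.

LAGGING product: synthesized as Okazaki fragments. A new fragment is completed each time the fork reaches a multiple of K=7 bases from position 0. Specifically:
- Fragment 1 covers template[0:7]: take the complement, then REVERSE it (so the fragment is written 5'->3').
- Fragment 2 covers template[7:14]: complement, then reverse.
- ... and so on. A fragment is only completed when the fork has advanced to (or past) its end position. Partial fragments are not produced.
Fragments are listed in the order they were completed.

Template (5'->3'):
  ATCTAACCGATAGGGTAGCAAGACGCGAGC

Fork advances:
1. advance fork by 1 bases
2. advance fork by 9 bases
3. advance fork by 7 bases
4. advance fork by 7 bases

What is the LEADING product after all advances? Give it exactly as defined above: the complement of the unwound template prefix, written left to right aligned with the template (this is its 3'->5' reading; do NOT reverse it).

Step 1: advance 1 -> fork_pos = 0 + 1 = 1.
Step 2: advance 9 -> fork_pos = 1 + 9 = 10.
Step 3: advance 7 -> fork_pos = 10 + 7 = 17.
Step 4: advance 7 -> fork_pos = 17 + 7 = 24.
Unwound prefix: template[0:24] = ATCTAACCGATAGGGTAGCAAGAC
Complement it base by base (A<->T, C<->G), keeping left-to-right order:
  [0:5] ATCTA -> TAGAT
  [5:10] ACCGA -> TGGCT
  [10:15] TAGGG -> ATCCC
  [15:20] TAGCA -> ATCGT
  [20:24] AGAC -> TCTG
Concatenate: TAGATTGGCTATCCCATCGTTCTG (length 24; written aligned with the template, i.e. 3'->5').

Answer: TAGATTGGCTATCCCATCGTTCTG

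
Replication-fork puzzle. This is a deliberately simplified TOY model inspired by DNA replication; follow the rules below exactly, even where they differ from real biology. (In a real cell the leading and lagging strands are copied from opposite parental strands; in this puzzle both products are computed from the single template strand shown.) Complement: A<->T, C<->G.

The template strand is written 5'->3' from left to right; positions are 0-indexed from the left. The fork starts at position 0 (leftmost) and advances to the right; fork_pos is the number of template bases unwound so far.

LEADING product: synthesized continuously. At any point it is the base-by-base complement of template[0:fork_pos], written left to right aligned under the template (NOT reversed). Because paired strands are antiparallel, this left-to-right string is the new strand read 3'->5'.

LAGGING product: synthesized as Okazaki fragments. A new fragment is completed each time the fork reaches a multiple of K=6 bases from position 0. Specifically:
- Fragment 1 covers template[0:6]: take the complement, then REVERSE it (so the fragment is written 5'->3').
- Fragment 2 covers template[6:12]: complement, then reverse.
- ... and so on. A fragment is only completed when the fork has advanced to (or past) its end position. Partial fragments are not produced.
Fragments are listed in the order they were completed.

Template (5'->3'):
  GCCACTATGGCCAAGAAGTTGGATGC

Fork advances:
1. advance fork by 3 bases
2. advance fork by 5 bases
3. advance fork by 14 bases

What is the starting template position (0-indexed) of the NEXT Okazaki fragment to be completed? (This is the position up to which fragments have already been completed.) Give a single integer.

Step 1: advance 3 -> fork_pos = 0 + 3 = 3. Next multiple of 6 is 6 (not reached); still 0 fragment(s).
Step 2: advance 5 -> fork_pos = 3 + 5 = 8. Reached multiple(s) of 6: 6 -> fragment 1 completed (1 total).
Step 3: advance 14 -> fork_pos = 8 + 14 = 22. Reached multiple(s) of 6: 12, 18 -> fragments 2-3 completed (3 total).
3 fragment(s) completed, covering template[0:18] (3 x 6 = 18). The next fragment, fragment 4, covers template[18:24], so it starts at position 18.

Answer: 18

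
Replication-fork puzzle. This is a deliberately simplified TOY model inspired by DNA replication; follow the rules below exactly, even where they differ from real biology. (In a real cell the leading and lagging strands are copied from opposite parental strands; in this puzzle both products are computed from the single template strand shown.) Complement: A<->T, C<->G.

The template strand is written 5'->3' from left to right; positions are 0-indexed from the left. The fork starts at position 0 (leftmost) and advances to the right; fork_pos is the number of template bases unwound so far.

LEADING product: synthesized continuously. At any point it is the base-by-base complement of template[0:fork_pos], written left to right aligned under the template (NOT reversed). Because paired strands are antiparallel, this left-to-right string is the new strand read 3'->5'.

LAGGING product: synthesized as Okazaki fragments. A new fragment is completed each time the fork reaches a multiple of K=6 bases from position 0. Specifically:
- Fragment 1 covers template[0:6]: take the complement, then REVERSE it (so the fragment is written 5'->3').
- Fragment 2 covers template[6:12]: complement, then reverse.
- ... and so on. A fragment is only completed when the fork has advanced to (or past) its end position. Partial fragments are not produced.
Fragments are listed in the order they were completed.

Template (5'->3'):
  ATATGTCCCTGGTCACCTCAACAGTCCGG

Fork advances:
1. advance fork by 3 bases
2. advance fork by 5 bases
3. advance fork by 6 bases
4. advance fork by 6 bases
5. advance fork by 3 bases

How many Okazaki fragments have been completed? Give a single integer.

Step 1: advance 3 -> fork_pos = 0 + 3 = 3. Next multiple of 6 is 6 (not reached); still 0 fragment(s).
Step 2: advance 5 -> fork_pos = 3 + 5 = 8. Reached multiple(s) of 6: 6 -> fragment 1 completed (1 total).
Step 3: advance 6 -> fork_pos = 8 + 6 = 14. Reached multiple(s) of 6: 12 -> fragment 2 completed (2 total).
Step 4: advance 6 -> fork_pos = 14 + 6 = 20. Reached multiple(s) of 6: 18 -> fragment 3 completed (3 total).
Step 5: advance 3 -> fork_pos = 20 + 3 = 23. Next multiple of 6 is 24 (not reached); still 3 fragment(s).
Check: final fork_pos = 23; the multiples of 6 that are <= 23 are 6..18 -> 23 // 6 = 3 completed fragment(s).

Answer: 3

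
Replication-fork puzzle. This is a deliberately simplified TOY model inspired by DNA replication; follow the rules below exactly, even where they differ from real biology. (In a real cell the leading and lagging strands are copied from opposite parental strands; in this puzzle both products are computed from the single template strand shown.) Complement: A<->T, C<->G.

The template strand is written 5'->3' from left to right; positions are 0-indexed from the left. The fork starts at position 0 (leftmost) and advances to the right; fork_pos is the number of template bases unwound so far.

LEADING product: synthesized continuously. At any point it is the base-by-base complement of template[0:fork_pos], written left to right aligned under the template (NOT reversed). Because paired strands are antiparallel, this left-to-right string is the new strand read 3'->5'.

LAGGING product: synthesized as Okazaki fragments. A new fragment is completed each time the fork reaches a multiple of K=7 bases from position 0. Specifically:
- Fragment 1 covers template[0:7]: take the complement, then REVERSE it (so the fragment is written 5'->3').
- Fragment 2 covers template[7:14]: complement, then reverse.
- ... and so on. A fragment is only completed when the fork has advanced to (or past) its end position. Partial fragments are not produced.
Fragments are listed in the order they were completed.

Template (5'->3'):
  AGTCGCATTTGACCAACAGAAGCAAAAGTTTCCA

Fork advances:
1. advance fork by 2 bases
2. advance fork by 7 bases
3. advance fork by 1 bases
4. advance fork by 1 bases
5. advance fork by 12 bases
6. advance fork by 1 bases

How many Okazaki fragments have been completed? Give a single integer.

Answer: 3

Derivation:
Step 1: advance 2 -> fork_pos = 0 + 2 = 2. Next multiple of 7 is 7 (not reached); still 0 fragment(s).
Step 2: advance 7 -> fork_pos = 2 + 7 = 9. Reached multiple(s) of 7: 7 -> fragment 1 completed (1 total).
Step 3: advance 1 -> fork_pos = 9 + 1 = 10. Next multiple of 7 is 14 (not reached); still 1 fragment(s).
Step 4: advance 1 -> fork_pos = 10 + 1 = 11. Next multiple of 7 is 14 (not reached); still 1 fragment(s).
Step 5: advance 12 -> fork_pos = 11 + 12 = 23. Reached multiple(s) of 7: 14, 21 -> fragments 2-3 completed (3 total).
Step 6: advance 1 -> fork_pos = 23 + 1 = 24. Next multiple of 7 is 28 (not reached); still 3 fragment(s).
Check: final fork_pos = 24; the multiples of 7 that are <= 24 are 7..21 -> 24 // 7 = 3 completed fragment(s).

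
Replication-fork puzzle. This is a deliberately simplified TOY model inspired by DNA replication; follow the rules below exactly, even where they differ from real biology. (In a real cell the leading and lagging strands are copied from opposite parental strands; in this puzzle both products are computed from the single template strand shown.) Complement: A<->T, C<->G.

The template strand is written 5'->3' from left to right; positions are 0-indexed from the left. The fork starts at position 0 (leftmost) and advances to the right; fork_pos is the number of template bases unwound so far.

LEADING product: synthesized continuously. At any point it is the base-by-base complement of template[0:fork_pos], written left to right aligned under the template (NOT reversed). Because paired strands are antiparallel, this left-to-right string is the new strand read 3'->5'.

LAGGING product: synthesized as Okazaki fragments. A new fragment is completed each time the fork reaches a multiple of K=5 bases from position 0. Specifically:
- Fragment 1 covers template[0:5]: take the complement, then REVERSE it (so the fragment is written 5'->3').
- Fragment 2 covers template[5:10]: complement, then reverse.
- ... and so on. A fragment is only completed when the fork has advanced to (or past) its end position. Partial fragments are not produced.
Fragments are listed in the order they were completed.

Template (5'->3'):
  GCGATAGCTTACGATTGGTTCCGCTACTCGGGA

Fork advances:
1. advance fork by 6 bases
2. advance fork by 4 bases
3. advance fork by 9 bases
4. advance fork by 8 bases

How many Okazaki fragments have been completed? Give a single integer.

Step 1: advance 6 -> fork_pos = 0 + 6 = 6. Reached multiple(s) of 5: 5 -> fragment 1 completed (1 total).
Step 2: advance 4 -> fork_pos = 6 + 4 = 10. Reached multiple(s) of 5: 10 -> fragment 2 completed (2 total).
Step 3: advance 9 -> fork_pos = 10 + 9 = 19. Reached multiple(s) of 5: 15 -> fragment 3 completed (3 total).
Step 4: advance 8 -> fork_pos = 19 + 8 = 27. Reached multiple(s) of 5: 20, 25 -> fragments 4-5 completed (5 total).
Check: final fork_pos = 27; the multiples of 5 that are <= 27 are 5..25 -> 27 // 5 = 5 completed fragment(s).

Answer: 5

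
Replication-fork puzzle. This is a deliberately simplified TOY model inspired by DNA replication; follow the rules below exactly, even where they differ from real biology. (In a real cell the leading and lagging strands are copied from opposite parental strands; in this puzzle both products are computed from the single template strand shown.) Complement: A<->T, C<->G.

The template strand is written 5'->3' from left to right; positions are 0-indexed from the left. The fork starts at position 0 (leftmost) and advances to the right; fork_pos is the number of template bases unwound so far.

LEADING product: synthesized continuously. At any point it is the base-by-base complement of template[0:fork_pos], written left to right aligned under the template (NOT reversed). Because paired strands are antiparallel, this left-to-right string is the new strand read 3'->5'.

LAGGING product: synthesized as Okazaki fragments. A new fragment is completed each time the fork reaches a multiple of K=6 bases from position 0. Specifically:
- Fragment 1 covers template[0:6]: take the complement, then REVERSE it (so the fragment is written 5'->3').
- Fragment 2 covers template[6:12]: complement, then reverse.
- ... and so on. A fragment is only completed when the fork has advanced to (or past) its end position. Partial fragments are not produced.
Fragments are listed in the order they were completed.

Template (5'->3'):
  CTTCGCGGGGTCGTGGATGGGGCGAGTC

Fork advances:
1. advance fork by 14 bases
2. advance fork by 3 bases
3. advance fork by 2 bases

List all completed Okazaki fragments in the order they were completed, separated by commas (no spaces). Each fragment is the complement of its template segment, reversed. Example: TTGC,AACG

Answer: GCGAAG,GACCCC,ATCCAC

Derivation:
Step 1: advance 14 -> fork_pos = 0 + 14 = 14. Reached multiple(s) of 6: 6, 12 -> fragments 1-2 completed (2 total).
Step 2: advance 3 -> fork_pos = 14 + 3 = 17. Next multiple of 6 is 18 (not reached); still 2 fragment(s).
Step 3: advance 2 -> fork_pos = 17 + 2 = 19. Reached multiple(s) of 6: 18 -> fragment 3 completed (3 total).
Final fork_pos = 19, so 3 fragment(s) are complete. Build each: template segment -> complement -> reverse.
Fragment 1: template[0:6] = CTTCGC -> complement GAAGCG -> reversed GCGAAG
Fragment 2: template[6:12] = GGGGTC -> complement CCCCAG -> reversed GACCCC
Fragment 3: template[12:18] = GTGGAT -> complement CACCTA -> reversed ATCCAC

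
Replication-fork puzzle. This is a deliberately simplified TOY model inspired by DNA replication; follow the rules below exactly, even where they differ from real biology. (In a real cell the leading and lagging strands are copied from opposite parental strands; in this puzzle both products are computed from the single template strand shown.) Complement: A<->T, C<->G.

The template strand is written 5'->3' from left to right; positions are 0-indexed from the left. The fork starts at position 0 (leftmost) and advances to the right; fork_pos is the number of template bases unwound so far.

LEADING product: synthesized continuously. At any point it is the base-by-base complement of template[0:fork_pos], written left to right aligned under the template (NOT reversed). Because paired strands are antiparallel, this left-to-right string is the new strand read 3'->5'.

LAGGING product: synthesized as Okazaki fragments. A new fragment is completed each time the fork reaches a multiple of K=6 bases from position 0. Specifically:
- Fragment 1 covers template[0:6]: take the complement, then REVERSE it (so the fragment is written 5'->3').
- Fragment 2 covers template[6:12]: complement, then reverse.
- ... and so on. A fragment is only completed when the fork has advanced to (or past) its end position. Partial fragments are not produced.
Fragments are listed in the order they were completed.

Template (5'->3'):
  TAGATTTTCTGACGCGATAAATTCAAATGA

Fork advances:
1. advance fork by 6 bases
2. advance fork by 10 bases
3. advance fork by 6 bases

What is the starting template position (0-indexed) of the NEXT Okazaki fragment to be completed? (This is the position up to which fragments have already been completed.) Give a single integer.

Step 1: advance 6 -> fork_pos = 0 + 6 = 6. Reached multiple(s) of 6: 6 -> fragment 1 completed (1 total).
Step 2: advance 10 -> fork_pos = 6 + 10 = 16. Reached multiple(s) of 6: 12 -> fragment 2 completed (2 total).
Step 3: advance 6 -> fork_pos = 16 + 6 = 22. Reached multiple(s) of 6: 18 -> fragment 3 completed (3 total).
3 fragment(s) completed, covering template[0:18] (3 x 6 = 18). The next fragment, fragment 4, covers template[18:24], so it starts at position 18.

Answer: 18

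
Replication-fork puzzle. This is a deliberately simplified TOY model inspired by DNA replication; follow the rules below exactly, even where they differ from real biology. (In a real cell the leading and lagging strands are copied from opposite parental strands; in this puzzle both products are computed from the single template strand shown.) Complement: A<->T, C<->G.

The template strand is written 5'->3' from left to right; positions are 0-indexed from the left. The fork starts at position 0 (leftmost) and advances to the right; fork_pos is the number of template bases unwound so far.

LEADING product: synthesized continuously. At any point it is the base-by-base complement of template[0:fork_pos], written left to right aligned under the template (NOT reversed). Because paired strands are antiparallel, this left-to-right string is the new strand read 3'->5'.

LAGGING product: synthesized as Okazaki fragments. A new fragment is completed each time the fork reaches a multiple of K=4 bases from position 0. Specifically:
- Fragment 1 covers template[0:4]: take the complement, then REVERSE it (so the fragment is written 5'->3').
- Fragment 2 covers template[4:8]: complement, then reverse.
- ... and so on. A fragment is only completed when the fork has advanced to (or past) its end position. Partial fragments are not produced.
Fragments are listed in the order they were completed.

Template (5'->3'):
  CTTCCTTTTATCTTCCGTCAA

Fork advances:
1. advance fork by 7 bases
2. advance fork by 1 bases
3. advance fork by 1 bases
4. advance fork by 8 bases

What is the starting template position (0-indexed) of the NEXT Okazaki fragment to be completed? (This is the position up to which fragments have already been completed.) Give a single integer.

Answer: 16

Derivation:
Step 1: advance 7 -> fork_pos = 0 + 7 = 7. Reached multiple(s) of 4: 4 -> fragment 1 completed (1 total).
Step 2: advance 1 -> fork_pos = 7 + 1 = 8. Reached multiple(s) of 4: 8 -> fragment 2 completed (2 total).
Step 3: advance 1 -> fork_pos = 8 + 1 = 9. Next multiple of 4 is 12 (not reached); still 2 fragment(s).
Step 4: advance 8 -> fork_pos = 9 + 8 = 17. Reached multiple(s) of 4: 12, 16 -> fragments 3-4 completed (4 total).
4 fragment(s) completed, covering template[0:16] (4 x 4 = 16). The next fragment, fragment 5, covers template[16:20], so it starts at position 16.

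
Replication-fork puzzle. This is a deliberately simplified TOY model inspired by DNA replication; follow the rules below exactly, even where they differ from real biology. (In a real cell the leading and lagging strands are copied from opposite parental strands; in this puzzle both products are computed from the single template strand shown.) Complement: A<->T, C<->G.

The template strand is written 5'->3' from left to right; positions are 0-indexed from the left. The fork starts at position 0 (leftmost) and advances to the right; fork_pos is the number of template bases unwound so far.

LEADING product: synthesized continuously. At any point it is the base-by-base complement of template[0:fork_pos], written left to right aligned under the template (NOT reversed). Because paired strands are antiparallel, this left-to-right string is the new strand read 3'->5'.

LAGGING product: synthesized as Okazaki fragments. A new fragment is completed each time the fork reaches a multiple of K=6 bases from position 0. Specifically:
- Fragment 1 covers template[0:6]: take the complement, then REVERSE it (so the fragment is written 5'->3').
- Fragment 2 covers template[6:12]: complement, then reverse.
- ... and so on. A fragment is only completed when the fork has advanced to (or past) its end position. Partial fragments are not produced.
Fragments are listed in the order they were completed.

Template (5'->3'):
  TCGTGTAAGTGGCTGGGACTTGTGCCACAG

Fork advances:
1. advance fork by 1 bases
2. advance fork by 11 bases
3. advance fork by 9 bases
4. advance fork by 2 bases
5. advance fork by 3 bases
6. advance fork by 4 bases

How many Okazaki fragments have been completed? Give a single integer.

Step 1: advance 1 -> fork_pos = 0 + 1 = 1. Next multiple of 6 is 6 (not reached); still 0 fragment(s).
Step 2: advance 11 -> fork_pos = 1 + 11 = 12. Reached multiple(s) of 6: 6, 12 -> fragments 1-2 completed (2 total).
Step 3: advance 9 -> fork_pos = 12 + 9 = 21. Reached multiple(s) of 6: 18 -> fragment 3 completed (3 total).
Step 4: advance 2 -> fork_pos = 21 + 2 = 23. Next multiple of 6 is 24 (not reached); still 3 fragment(s).
Step 5: advance 3 -> fork_pos = 23 + 3 = 26. Reached multiple(s) of 6: 24 -> fragment 4 completed (4 total).
Step 6: advance 4 -> fork_pos = 26 + 4 = 30. Reached multiple(s) of 6: 30 -> fragment 5 completed (5 total).
Check: final fork_pos = 30; the multiples of 6 that are <= 30 are 6..30 -> 30 // 6 = 5 completed fragment(s).

Answer: 5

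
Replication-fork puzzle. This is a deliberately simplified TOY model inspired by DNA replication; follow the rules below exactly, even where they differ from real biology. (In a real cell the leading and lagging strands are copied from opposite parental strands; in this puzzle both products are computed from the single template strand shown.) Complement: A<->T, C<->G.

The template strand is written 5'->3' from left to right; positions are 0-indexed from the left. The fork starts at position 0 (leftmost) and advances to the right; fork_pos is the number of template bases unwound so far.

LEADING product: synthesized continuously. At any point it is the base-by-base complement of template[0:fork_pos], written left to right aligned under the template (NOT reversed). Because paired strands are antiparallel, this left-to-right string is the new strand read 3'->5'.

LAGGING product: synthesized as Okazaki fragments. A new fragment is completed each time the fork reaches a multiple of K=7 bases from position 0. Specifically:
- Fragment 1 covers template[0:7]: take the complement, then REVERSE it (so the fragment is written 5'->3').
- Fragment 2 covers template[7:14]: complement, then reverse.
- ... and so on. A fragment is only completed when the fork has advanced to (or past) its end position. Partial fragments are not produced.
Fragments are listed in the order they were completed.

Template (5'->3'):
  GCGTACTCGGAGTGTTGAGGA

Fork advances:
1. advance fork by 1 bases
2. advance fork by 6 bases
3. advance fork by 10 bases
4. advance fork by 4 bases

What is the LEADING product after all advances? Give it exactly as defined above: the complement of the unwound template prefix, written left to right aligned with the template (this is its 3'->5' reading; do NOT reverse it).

Step 1: advance 1 -> fork_pos = 0 + 1 = 1.
Step 2: advance 6 -> fork_pos = 1 + 6 = 7.
Step 3: advance 10 -> fork_pos = 7 + 10 = 17.
Step 4: advance 4 -> fork_pos = 17 + 4 = 21.
Unwound prefix: template[0:21] = GCGTACTCGGAGTGTTGAGGA
Complement it base by base (A<->T, C<->G), keeping left-to-right order:
  [0:5] GCGTA -> CGCAT
  [5:10] CTCGG -> GAGCC
  [10:15] AGTGT -> TCACA
  [15:20] TGAGG -> ACTCC
  [20:21] A -> T
Concatenate: CGCATGAGCCTCACAACTCCT (length 21; written aligned with the template, i.e. 3'->5').

Answer: CGCATGAGCCTCACAACTCCT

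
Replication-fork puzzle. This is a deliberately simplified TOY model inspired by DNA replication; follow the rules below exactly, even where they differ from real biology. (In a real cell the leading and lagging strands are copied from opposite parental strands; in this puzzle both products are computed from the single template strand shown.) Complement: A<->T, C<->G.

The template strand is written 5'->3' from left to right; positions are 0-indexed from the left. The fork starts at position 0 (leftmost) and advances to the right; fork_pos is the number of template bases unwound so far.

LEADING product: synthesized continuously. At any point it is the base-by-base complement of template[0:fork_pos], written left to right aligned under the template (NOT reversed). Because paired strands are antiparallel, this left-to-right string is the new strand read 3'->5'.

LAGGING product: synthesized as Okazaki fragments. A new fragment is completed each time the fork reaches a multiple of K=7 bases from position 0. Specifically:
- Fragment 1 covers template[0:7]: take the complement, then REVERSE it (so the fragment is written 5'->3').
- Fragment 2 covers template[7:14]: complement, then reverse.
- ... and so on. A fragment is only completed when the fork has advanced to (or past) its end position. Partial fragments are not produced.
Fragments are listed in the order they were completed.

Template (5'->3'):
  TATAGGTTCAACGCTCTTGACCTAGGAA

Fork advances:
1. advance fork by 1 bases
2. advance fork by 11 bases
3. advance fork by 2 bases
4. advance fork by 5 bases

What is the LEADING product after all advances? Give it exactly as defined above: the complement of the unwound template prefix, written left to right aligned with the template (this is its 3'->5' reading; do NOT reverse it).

Answer: ATATCCAAGTTGCGAGAAC

Derivation:
Step 1: advance 1 -> fork_pos = 0 + 1 = 1.
Step 2: advance 11 -> fork_pos = 1 + 11 = 12.
Step 3: advance 2 -> fork_pos = 12 + 2 = 14.
Step 4: advance 5 -> fork_pos = 14 + 5 = 19.
Unwound prefix: template[0:19] = TATAGGTTCAACGCTCTTG
Complement it base by base (A<->T, C<->G), keeping left-to-right order:
  [0:5] TATAG -> ATATC
  [5:10] GTTCA -> CAAGT
  [10:15] ACGCT -> TGCGA
  [15:19] CTTG -> GAAC
Concatenate: ATATCCAAGTTGCGAGAAC (length 19; written aligned with the template, i.e. 3'->5').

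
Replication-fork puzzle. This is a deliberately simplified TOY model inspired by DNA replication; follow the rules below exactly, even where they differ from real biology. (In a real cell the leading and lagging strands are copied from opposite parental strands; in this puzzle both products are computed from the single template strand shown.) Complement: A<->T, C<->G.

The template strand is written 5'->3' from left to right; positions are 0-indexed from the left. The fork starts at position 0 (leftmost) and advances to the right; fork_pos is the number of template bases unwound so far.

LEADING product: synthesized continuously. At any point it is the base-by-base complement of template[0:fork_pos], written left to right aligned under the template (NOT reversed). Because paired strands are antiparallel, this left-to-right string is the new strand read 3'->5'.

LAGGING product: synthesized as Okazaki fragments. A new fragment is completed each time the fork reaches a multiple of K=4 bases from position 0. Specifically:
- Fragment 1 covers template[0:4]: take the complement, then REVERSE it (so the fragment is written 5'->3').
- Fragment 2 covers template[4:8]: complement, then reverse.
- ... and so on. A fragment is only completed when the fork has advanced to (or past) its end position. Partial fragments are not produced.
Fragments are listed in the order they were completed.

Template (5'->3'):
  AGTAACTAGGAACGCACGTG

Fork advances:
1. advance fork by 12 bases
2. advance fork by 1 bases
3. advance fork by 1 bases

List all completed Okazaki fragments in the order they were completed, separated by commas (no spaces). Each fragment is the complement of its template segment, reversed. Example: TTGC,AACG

Answer: TACT,TAGT,TTCC

Derivation:
Step 1: advance 12 -> fork_pos = 0 + 12 = 12. Reached multiple(s) of 4: 4, 8, 12 -> fragments 1-3 completed (3 total).
Step 2: advance 1 -> fork_pos = 12 + 1 = 13. Next multiple of 4 is 16 (not reached); still 3 fragment(s).
Step 3: advance 1 -> fork_pos = 13 + 1 = 14. Next multiple of 4 is 16 (not reached); still 3 fragment(s).
Final fork_pos = 14, so 3 fragment(s) are complete. Build each: template segment -> complement -> reverse.
Fragment 1: template[0:4] = AGTA -> complement TCAT -> reversed TACT
Fragment 2: template[4:8] = ACTA -> complement TGAT -> reversed TAGT
Fragment 3: template[8:12] = GGAA -> complement CCTT -> reversed TTCC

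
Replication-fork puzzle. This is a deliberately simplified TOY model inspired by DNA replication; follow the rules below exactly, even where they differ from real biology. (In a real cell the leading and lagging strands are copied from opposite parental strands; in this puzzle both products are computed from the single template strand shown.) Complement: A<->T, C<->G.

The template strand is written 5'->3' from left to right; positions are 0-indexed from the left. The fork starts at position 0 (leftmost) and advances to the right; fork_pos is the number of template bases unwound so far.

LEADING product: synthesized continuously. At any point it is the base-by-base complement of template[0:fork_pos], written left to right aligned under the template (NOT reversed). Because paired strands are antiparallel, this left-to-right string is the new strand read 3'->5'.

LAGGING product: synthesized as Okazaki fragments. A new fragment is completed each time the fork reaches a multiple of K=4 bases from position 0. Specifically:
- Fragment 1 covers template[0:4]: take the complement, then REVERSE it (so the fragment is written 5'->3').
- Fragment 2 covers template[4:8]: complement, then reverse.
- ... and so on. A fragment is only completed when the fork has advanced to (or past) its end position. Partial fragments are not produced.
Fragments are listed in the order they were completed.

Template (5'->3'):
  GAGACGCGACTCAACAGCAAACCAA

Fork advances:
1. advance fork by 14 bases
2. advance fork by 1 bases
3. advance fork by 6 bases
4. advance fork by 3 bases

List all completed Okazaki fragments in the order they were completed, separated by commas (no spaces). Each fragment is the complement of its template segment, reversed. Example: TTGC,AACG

Step 1: advance 14 -> fork_pos = 0 + 14 = 14. Reached multiple(s) of 4: 4, 8, 12 -> fragments 1-3 completed (3 total).
Step 2: advance 1 -> fork_pos = 14 + 1 = 15. Next multiple of 4 is 16 (not reached); still 3 fragment(s).
Step 3: advance 6 -> fork_pos = 15 + 6 = 21. Reached multiple(s) of 4: 16, 20 -> fragments 4-5 completed (5 total).
Step 4: advance 3 -> fork_pos = 21 + 3 = 24. Reached multiple(s) of 4: 24 -> fragment 6 completed (6 total).
Final fork_pos = 24, so 6 fragment(s) are complete. Build each: template segment -> complement -> reverse.
Fragment 1: template[0:4] = GAGA -> complement CTCT -> reversed TCTC
Fragment 2: template[4:8] = CGCG -> complement GCGC -> reversed CGCG
Fragment 3: template[8:12] = ACTC -> complement TGAG -> reversed GAGT
Fragment 4: template[12:16] = AACA -> complement TTGT -> reversed TGTT
Fragment 5: template[16:20] = GCAA -> complement CGTT -> reversed TTGC
Fragment 6: template[20:24] = ACCA -> complement TGGT -> reversed TGGT

Answer: TCTC,CGCG,GAGT,TGTT,TTGC,TGGT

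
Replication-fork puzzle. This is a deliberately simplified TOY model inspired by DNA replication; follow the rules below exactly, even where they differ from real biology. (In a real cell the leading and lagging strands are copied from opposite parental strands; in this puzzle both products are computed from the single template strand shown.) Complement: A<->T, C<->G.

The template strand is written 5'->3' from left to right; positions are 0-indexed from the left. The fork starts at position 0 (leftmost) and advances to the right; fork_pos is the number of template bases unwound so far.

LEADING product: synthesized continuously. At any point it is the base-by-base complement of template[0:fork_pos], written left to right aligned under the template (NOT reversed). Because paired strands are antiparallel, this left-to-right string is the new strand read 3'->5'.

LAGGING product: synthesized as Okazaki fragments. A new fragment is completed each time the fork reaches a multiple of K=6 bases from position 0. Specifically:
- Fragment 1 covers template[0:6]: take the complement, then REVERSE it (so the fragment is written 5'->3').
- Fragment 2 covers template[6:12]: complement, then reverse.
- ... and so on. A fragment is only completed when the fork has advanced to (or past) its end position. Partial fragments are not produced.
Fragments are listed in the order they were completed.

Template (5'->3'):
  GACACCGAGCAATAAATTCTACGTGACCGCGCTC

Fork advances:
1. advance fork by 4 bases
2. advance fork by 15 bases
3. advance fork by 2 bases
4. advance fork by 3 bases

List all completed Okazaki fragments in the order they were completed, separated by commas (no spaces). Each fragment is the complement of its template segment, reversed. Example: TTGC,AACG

Step 1: advance 4 -> fork_pos = 0 + 4 = 4. Next multiple of 6 is 6 (not reached); still 0 fragment(s).
Step 2: advance 15 -> fork_pos = 4 + 15 = 19. Reached multiple(s) of 6: 6, 12, 18 -> fragments 1-3 completed (3 total).
Step 3: advance 2 -> fork_pos = 19 + 2 = 21. Next multiple of 6 is 24 (not reached); still 3 fragment(s).
Step 4: advance 3 -> fork_pos = 21 + 3 = 24. Reached multiple(s) of 6: 24 -> fragment 4 completed (4 total).
Final fork_pos = 24, so 4 fragment(s) are complete. Build each: template segment -> complement -> reverse.
Fragment 1: template[0:6] = GACACC -> complement CTGTGG -> reversed GGTGTC
Fragment 2: template[6:12] = GAGCAA -> complement CTCGTT -> reversed TTGCTC
Fragment 3: template[12:18] = TAAATT -> complement ATTTAA -> reversed AATTTA
Fragment 4: template[18:24] = CTACGT -> complement GATGCA -> reversed ACGTAG

Answer: GGTGTC,TTGCTC,AATTTA,ACGTAG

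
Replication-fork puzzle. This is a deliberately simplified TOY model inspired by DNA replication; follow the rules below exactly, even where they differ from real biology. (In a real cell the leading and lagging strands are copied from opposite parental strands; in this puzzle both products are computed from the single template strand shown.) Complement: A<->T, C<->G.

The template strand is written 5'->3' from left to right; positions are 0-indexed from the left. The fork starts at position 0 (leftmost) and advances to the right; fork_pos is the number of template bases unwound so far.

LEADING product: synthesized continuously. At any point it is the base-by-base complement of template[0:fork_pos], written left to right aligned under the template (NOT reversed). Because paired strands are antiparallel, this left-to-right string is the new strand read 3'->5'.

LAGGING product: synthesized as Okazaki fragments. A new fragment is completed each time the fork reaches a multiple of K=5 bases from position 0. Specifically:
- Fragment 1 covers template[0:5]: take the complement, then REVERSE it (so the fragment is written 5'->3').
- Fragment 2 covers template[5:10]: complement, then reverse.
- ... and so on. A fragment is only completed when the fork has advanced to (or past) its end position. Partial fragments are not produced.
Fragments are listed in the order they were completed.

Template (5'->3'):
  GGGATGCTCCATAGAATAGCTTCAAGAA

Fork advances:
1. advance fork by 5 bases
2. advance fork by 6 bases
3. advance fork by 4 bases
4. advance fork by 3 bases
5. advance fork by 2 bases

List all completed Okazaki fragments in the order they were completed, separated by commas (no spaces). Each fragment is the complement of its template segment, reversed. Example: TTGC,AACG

Step 1: advance 5 -> fork_pos = 0 + 5 = 5. Reached multiple(s) of 5: 5 -> fragment 1 completed (1 total).
Step 2: advance 6 -> fork_pos = 5 + 6 = 11. Reached multiple(s) of 5: 10 -> fragment 2 completed (2 total).
Step 3: advance 4 -> fork_pos = 11 + 4 = 15. Reached multiple(s) of 5: 15 -> fragment 3 completed (3 total).
Step 4: advance 3 -> fork_pos = 15 + 3 = 18. Next multiple of 5 is 20 (not reached); still 3 fragment(s).
Step 5: advance 2 -> fork_pos = 18 + 2 = 20. Reached multiple(s) of 5: 20 -> fragment 4 completed (4 total).
Final fork_pos = 20, so 4 fragment(s) are complete. Build each: template segment -> complement -> reverse.
Fragment 1: template[0:5] = GGGAT -> complement CCCTA -> reversed ATCCC
Fragment 2: template[5:10] = GCTCC -> complement CGAGG -> reversed GGAGC
Fragment 3: template[10:15] = ATAGA -> complement TATCT -> reversed TCTAT
Fragment 4: template[15:20] = ATAGC -> complement TATCG -> reversed GCTAT

Answer: ATCCC,GGAGC,TCTAT,GCTAT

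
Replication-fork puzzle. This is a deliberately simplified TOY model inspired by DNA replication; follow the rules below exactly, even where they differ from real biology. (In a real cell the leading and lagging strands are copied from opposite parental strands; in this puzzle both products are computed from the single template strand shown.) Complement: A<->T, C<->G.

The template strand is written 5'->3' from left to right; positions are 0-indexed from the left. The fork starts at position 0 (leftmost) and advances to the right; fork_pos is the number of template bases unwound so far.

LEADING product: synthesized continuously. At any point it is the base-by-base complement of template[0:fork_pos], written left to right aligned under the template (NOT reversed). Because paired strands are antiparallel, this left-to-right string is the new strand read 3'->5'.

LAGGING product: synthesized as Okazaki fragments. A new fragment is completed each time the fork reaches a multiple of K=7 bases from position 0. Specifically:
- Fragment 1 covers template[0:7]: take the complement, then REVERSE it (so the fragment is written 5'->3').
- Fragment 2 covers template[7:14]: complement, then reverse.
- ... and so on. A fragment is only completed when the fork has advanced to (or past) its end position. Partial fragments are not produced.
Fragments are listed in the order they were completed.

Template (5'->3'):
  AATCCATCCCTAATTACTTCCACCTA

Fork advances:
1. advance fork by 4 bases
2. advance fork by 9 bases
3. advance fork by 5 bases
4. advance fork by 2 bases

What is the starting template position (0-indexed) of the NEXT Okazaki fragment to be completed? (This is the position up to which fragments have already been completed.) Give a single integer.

Step 1: advance 4 -> fork_pos = 0 + 4 = 4. Next multiple of 7 is 7 (not reached); still 0 fragment(s).
Step 2: advance 9 -> fork_pos = 4 + 9 = 13. Reached multiple(s) of 7: 7 -> fragment 1 completed (1 total).
Step 3: advance 5 -> fork_pos = 13 + 5 = 18. Reached multiple(s) of 7: 14 -> fragment 2 completed (2 total).
Step 4: advance 2 -> fork_pos = 18 + 2 = 20. Next multiple of 7 is 21 (not reached); still 2 fragment(s).
2 fragment(s) completed, covering template[0:14] (2 x 7 = 14). The next fragment, fragment 3, covers template[14:21], so it starts at position 14.

Answer: 14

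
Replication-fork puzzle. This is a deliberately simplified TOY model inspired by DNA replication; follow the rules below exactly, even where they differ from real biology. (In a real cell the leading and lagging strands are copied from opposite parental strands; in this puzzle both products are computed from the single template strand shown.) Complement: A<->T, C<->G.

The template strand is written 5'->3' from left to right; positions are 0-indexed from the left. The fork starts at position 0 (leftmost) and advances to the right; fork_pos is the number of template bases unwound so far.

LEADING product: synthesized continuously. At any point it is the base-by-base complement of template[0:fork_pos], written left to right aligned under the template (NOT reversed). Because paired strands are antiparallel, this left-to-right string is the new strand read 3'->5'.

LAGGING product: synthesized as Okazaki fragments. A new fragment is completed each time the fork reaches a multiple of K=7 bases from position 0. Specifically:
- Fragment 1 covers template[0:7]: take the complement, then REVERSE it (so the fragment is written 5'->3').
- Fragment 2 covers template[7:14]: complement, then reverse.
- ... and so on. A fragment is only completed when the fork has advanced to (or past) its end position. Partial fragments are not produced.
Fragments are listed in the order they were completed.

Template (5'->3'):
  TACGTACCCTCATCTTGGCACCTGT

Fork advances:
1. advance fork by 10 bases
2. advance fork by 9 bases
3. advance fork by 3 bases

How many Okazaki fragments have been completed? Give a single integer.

Answer: 3

Derivation:
Step 1: advance 10 -> fork_pos = 0 + 10 = 10. Reached multiple(s) of 7: 7 -> fragment 1 completed (1 total).
Step 2: advance 9 -> fork_pos = 10 + 9 = 19. Reached multiple(s) of 7: 14 -> fragment 2 completed (2 total).
Step 3: advance 3 -> fork_pos = 19 + 3 = 22. Reached multiple(s) of 7: 21 -> fragment 3 completed (3 total).
Check: final fork_pos = 22; the multiples of 7 that are <= 22 are 7..21 -> 22 // 7 = 3 completed fragment(s).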